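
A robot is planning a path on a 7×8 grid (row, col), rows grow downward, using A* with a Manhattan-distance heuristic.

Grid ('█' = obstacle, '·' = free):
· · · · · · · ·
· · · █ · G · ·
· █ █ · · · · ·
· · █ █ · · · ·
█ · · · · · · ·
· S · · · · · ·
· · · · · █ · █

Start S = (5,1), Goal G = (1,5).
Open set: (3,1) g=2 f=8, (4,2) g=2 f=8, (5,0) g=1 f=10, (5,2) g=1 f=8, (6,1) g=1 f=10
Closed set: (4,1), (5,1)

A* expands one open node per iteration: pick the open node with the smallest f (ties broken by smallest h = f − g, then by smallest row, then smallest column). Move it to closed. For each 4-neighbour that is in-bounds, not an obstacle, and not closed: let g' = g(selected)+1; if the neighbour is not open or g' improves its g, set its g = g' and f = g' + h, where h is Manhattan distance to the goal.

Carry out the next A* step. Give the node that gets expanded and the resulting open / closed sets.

expanded=(3,1); open=[(3,0) g=3 f=10, (4,2) g=2 f=8, (5,0) g=1 f=10, (5,2) g=1 f=8, (6,1) g=1 f=10]; closed=[(3,1), (4,1), (5,1)]

step 1: expand (3,1) (f=8, h=6) → closed; open now [(3,0) g=3 f=10, (4,2) g=2 f=8, (5,0) g=1 f=10, (5,2) g=1 f=8, (6,1) g=1 f=10]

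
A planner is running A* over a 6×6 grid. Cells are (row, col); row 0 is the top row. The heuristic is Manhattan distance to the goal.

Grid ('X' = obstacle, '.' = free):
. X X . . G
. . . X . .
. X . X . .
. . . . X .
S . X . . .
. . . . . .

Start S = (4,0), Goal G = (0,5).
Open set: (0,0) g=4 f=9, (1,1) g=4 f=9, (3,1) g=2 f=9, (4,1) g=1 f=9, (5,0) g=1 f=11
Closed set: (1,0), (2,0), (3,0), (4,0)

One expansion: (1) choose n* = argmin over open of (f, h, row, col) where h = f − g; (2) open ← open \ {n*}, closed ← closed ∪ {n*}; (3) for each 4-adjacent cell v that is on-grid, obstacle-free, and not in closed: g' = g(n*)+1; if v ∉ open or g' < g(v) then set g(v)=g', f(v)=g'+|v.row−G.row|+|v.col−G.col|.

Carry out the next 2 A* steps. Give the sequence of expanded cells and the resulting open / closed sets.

step 1: expand (0,0) (f=9, h=5) → closed; open now [(1,1) g=4 f=9, (3,1) g=2 f=9, (4,1) g=1 f=9, (5,0) g=1 f=11]
step 2: expand (1,1) (f=9, h=5) → closed; open now [(1,2) g=5 f=9, (3,1) g=2 f=9, (4,1) g=1 f=9, (5,0) g=1 f=11]

order=[(0,0) → (1,1)]; open=[(1,2) g=5 f=9, (3,1) g=2 f=9, (4,1) g=1 f=9, (5,0) g=1 f=11]; closed=[(0,0), (1,0), (1,1), (2,0), (3,0), (4,0)]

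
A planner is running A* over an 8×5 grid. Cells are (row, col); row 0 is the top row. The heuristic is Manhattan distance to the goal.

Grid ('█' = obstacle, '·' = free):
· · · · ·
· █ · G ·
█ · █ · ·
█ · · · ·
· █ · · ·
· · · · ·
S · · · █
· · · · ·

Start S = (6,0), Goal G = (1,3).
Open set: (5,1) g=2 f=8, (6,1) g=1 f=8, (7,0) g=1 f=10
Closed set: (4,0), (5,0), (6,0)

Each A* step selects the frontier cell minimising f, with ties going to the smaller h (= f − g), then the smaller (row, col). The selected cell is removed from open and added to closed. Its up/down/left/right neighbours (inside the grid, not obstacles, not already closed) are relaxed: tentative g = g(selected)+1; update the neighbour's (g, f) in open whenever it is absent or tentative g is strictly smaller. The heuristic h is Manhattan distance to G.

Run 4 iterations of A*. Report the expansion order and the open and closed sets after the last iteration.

step 1: expand (5,1) (f=8, h=6) → closed; open now [(5,2) g=3 f=8, (6,1) g=1 f=8, (7,0) g=1 f=10]
step 2: expand (5,2) (f=8, h=5) → closed; open now [(4,2) g=4 f=8, (5,3) g=4 f=8, (6,1) g=1 f=8, (6,2) g=4 f=10, (7,0) g=1 f=10]
step 3: expand (4,2) (f=8, h=4) → closed; open now [(3,2) g=5 f=8, (4,3) g=5 f=8, (5,3) g=4 f=8, (6,1) g=1 f=8, (6,2) g=4 f=10, (7,0) g=1 f=10]
step 4: expand (3,2) (f=8, h=3) → closed; open now [(3,1) g=6 f=10, (3,3) g=6 f=8, (4,3) g=5 f=8, (5,3) g=4 f=8, (6,1) g=1 f=8, (6,2) g=4 f=10, (7,0) g=1 f=10]

order=[(5,1) → (5,2) → (4,2) → (3,2)]; open=[(3,1) g=6 f=10, (3,3) g=6 f=8, (4,3) g=5 f=8, (5,3) g=4 f=8, (6,1) g=1 f=8, (6,2) g=4 f=10, (7,0) g=1 f=10]; closed=[(3,2), (4,0), (4,2), (5,0), (5,1), (5,2), (6,0)]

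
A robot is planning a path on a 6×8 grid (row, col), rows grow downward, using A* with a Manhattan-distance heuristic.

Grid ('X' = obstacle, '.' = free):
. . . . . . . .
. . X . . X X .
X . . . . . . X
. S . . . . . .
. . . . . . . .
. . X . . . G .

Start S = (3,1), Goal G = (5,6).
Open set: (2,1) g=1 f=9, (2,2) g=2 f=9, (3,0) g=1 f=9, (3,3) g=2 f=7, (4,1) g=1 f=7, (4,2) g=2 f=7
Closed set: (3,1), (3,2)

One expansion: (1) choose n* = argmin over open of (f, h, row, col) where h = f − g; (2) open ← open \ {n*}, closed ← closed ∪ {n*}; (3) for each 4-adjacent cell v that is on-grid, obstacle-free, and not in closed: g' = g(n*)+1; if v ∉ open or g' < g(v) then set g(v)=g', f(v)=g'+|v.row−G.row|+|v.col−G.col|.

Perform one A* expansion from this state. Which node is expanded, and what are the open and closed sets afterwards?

step 1: expand (3,3) (f=7, h=5) → closed; open now [(2,1) g=1 f=9, (2,2) g=2 f=9, (2,3) g=3 f=9, (3,0) g=1 f=9, (3,4) g=3 f=7, (4,1) g=1 f=7, (4,2) g=2 f=7, (4,3) g=3 f=7]

expanded=(3,3); open=[(2,1) g=1 f=9, (2,2) g=2 f=9, (2,3) g=3 f=9, (3,0) g=1 f=9, (3,4) g=3 f=7, (4,1) g=1 f=7, (4,2) g=2 f=7, (4,3) g=3 f=7]; closed=[(3,1), (3,2), (3,3)]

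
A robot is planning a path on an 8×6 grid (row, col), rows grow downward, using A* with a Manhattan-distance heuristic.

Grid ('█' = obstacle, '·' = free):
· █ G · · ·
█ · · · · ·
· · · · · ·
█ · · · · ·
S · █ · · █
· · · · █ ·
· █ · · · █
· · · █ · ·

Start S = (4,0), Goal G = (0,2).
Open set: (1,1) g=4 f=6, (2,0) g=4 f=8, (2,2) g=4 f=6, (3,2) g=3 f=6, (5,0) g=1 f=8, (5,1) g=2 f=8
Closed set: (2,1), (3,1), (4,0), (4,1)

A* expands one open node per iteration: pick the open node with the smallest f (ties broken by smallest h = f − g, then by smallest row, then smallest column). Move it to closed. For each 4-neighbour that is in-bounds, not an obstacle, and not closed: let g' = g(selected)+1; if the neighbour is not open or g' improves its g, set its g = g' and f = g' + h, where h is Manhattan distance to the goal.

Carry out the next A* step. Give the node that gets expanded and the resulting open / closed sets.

expanded=(1,1); open=[(1,2) g=5 f=6, (2,0) g=4 f=8, (2,2) g=4 f=6, (3,2) g=3 f=6, (5,0) g=1 f=8, (5,1) g=2 f=8]; closed=[(1,1), (2,1), (3,1), (4,0), (4,1)]

step 1: expand (1,1) (f=6, h=2) → closed; open now [(1,2) g=5 f=6, (2,0) g=4 f=8, (2,2) g=4 f=6, (3,2) g=3 f=6, (5,0) g=1 f=8, (5,1) g=2 f=8]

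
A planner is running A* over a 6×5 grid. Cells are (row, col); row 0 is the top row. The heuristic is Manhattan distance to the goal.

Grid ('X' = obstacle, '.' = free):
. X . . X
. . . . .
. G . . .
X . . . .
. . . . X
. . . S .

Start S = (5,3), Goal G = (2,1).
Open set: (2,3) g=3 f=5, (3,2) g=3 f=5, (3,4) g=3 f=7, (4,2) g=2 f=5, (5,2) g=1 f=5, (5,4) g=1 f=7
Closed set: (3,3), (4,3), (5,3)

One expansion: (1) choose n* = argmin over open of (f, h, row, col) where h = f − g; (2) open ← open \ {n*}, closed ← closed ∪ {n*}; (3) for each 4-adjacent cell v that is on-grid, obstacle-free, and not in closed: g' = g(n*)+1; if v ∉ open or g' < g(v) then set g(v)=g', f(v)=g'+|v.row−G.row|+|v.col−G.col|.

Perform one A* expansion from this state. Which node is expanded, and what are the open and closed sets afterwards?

expanded=(2,3); open=[(1,3) g=4 f=7, (2,2) g=4 f=5, (2,4) g=4 f=7, (3,2) g=3 f=5, (3,4) g=3 f=7, (4,2) g=2 f=5, (5,2) g=1 f=5, (5,4) g=1 f=7]; closed=[(2,3), (3,3), (4,3), (5,3)]

step 1: expand (2,3) (f=5, h=2) → closed; open now [(1,3) g=4 f=7, (2,2) g=4 f=5, (2,4) g=4 f=7, (3,2) g=3 f=5, (3,4) g=3 f=7, (4,2) g=2 f=5, (5,2) g=1 f=5, (5,4) g=1 f=7]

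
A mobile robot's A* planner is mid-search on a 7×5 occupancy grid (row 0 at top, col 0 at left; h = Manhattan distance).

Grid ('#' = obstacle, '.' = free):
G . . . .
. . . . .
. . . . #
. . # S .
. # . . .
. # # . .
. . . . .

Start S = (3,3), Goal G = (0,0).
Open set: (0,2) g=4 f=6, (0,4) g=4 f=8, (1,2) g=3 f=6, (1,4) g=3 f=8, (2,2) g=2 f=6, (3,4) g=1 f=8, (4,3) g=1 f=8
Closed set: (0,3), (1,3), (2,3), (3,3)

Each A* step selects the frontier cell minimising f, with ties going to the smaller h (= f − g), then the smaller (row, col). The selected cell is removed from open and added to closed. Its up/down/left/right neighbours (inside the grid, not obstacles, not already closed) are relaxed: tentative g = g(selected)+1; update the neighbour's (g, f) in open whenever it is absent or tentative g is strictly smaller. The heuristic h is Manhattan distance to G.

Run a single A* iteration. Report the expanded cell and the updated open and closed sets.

step 1: expand (0,2) (f=6, h=2) → closed; open now [(0,1) g=5 f=6, (0,4) g=4 f=8, (1,2) g=3 f=6, (1,4) g=3 f=8, (2,2) g=2 f=6, (3,4) g=1 f=8, (4,3) g=1 f=8]

expanded=(0,2); open=[(0,1) g=5 f=6, (0,4) g=4 f=8, (1,2) g=3 f=6, (1,4) g=3 f=8, (2,2) g=2 f=6, (3,4) g=1 f=8, (4,3) g=1 f=8]; closed=[(0,2), (0,3), (1,3), (2,3), (3,3)]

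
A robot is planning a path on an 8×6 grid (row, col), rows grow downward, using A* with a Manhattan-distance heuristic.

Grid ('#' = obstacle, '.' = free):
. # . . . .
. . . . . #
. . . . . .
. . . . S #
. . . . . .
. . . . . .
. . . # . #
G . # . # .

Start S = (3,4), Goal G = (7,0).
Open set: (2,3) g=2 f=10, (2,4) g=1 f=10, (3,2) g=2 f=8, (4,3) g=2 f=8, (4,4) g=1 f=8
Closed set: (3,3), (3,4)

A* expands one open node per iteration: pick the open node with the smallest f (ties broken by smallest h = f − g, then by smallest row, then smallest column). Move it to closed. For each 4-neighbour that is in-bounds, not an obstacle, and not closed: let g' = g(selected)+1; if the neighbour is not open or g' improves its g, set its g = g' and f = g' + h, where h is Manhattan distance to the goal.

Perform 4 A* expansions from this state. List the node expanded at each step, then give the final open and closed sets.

step 1: expand (3,2) (f=8, h=6) → closed; open now [(2,2) g=3 f=10, (2,3) g=2 f=10, (2,4) g=1 f=10, (3,1) g=3 f=8, (4,2) g=3 f=8, (4,3) g=2 f=8, (4,4) g=1 f=8]
step 2: expand (3,1) (f=8, h=5) → closed; open now [(2,1) g=4 f=10, (2,2) g=3 f=10, (2,3) g=2 f=10, (2,4) g=1 f=10, (3,0) g=4 f=8, (4,1) g=4 f=8, (4,2) g=3 f=8, (4,3) g=2 f=8, (4,4) g=1 f=8]
step 3: expand (3,0) (f=8, h=4) → closed; open now [(2,0) g=5 f=10, (2,1) g=4 f=10, (2,2) g=3 f=10, (2,3) g=2 f=10, (2,4) g=1 f=10, (4,0) g=5 f=8, (4,1) g=4 f=8, (4,2) g=3 f=8, (4,3) g=2 f=8, (4,4) g=1 f=8]
step 4: expand (4,0) (f=8, h=3) → closed; open now [(2,0) g=5 f=10, (2,1) g=4 f=10, (2,2) g=3 f=10, (2,3) g=2 f=10, (2,4) g=1 f=10, (4,1) g=4 f=8, (4,2) g=3 f=8, (4,3) g=2 f=8, (4,4) g=1 f=8, (5,0) g=6 f=8]

order=[(3,2) → (3,1) → (3,0) → (4,0)]; open=[(2,0) g=5 f=10, (2,1) g=4 f=10, (2,2) g=3 f=10, (2,3) g=2 f=10, (2,4) g=1 f=10, (4,1) g=4 f=8, (4,2) g=3 f=8, (4,3) g=2 f=8, (4,4) g=1 f=8, (5,0) g=6 f=8]; closed=[(3,0), (3,1), (3,2), (3,3), (3,4), (4,0)]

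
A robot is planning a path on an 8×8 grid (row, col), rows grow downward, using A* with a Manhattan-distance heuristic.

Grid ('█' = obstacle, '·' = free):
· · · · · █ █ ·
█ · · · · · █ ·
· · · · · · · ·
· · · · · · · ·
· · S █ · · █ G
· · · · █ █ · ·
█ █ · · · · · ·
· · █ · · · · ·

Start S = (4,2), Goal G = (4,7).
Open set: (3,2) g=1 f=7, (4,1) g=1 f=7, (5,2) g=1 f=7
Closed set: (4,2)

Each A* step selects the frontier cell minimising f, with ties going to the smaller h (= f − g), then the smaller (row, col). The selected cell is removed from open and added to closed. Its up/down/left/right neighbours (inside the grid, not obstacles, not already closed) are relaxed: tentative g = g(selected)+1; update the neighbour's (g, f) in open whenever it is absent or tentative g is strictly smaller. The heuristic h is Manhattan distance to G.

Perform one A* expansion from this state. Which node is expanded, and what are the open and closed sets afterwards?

expanded=(3,2); open=[(2,2) g=2 f=9, (3,1) g=2 f=9, (3,3) g=2 f=7, (4,1) g=1 f=7, (5,2) g=1 f=7]; closed=[(3,2), (4,2)]

step 1: expand (3,2) (f=7, h=6) → closed; open now [(2,2) g=2 f=9, (3,1) g=2 f=9, (3,3) g=2 f=7, (4,1) g=1 f=7, (5,2) g=1 f=7]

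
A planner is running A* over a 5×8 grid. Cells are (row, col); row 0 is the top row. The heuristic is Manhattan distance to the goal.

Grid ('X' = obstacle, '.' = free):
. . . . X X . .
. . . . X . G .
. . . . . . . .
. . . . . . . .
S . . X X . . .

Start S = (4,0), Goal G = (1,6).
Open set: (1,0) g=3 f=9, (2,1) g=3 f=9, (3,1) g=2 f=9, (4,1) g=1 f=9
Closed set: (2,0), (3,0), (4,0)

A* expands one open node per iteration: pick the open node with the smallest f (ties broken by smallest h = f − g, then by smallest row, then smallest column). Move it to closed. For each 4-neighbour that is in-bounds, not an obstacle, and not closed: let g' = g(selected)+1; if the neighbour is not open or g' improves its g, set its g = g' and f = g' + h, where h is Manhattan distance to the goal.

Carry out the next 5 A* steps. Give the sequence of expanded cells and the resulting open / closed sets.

order=[(1,0) → (1,1) → (1,2) → (1,3) → (2,1)]; open=[(0,0) g=4 f=11, (0,1) g=5 f=11, (0,2) g=6 f=11, (0,3) g=7 f=11, (2,2) g=4 f=9, (2,3) g=7 f=11, (3,1) g=2 f=9, (4,1) g=1 f=9]; closed=[(1,0), (1,1), (1,2), (1,3), (2,0), (2,1), (3,0), (4,0)]

step 1: expand (1,0) (f=9, h=6) → closed; open now [(0,0) g=4 f=11, (1,1) g=4 f=9, (2,1) g=3 f=9, (3,1) g=2 f=9, (4,1) g=1 f=9]
step 2: expand (1,1) (f=9, h=5) → closed; open now [(0,0) g=4 f=11, (0,1) g=5 f=11, (1,2) g=5 f=9, (2,1) g=3 f=9, (3,1) g=2 f=9, (4,1) g=1 f=9]
step 3: expand (1,2) (f=9, h=4) → closed; open now [(0,0) g=4 f=11, (0,1) g=5 f=11, (0,2) g=6 f=11, (1,3) g=6 f=9, (2,1) g=3 f=9, (2,2) g=6 f=11, (3,1) g=2 f=9, (4,1) g=1 f=9]
step 4: expand (1,3) (f=9, h=3) → closed; open now [(0,0) g=4 f=11, (0,1) g=5 f=11, (0,2) g=6 f=11, (0,3) g=7 f=11, (2,1) g=3 f=9, (2,2) g=6 f=11, (2,3) g=7 f=11, (3,1) g=2 f=9, (4,1) g=1 f=9]
step 5: expand (2,1) (f=9, h=6) → closed; open now [(0,0) g=4 f=11, (0,1) g=5 f=11, (0,2) g=6 f=11, (0,3) g=7 f=11, (2,2) g=4 f=9, (2,3) g=7 f=11, (3,1) g=2 f=9, (4,1) g=1 f=9]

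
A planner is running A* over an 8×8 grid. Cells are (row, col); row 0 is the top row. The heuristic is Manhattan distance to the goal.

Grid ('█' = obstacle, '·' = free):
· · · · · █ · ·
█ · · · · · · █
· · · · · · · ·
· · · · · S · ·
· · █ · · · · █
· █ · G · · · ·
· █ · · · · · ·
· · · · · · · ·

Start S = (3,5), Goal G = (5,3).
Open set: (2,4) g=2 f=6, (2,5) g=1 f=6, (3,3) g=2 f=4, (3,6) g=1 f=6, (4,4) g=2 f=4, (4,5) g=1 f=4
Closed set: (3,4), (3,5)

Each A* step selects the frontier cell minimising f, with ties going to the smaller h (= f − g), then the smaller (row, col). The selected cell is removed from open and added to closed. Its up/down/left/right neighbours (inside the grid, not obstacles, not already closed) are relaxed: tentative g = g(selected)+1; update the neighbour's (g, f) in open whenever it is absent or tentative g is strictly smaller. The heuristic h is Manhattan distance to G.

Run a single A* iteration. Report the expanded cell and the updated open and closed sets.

expanded=(3,3); open=[(2,3) g=3 f=6, (2,4) g=2 f=6, (2,5) g=1 f=6, (3,2) g=3 f=6, (3,6) g=1 f=6, (4,3) g=3 f=4, (4,4) g=2 f=4, (4,5) g=1 f=4]; closed=[(3,3), (3,4), (3,5)]

step 1: expand (3,3) (f=4, h=2) → closed; open now [(2,3) g=3 f=6, (2,4) g=2 f=6, (2,5) g=1 f=6, (3,2) g=3 f=6, (3,6) g=1 f=6, (4,3) g=3 f=4, (4,4) g=2 f=4, (4,5) g=1 f=4]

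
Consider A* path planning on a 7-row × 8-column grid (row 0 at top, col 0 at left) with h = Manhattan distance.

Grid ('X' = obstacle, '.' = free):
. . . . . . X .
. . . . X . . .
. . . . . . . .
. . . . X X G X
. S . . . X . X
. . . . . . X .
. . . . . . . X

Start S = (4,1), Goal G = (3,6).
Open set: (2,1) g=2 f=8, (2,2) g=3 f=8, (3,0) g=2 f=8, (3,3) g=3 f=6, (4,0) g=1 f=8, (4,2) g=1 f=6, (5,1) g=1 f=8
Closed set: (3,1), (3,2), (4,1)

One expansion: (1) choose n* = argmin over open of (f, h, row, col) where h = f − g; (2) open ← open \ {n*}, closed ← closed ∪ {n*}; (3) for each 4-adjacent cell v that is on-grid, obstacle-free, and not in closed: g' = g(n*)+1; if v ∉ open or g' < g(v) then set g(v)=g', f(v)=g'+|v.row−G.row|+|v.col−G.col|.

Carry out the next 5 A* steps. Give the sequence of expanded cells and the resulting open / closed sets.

order=[(3,3) → (4,2) → (4,3) → (4,4) → (2,3)]; open=[(1,3) g=5 f=10, (2,1) g=2 f=8, (2,2) g=3 f=8, (2,4) g=5 f=8, (3,0) g=2 f=8, (4,0) g=1 f=8, (5,1) g=1 f=8, (5,2) g=2 f=8, (5,3) g=3 f=8, (5,4) g=4 f=8]; closed=[(2,3), (3,1), (3,2), (3,3), (4,1), (4,2), (4,3), (4,4)]

step 1: expand (3,3) (f=6, h=3) → closed; open now [(2,1) g=2 f=8, (2,2) g=3 f=8, (2,3) g=4 f=8, (3,0) g=2 f=8, (4,0) g=1 f=8, (4,2) g=1 f=6, (4,3) g=4 f=8, (5,1) g=1 f=8]
step 2: expand (4,2) (f=6, h=5) → closed; open now [(2,1) g=2 f=8, (2,2) g=3 f=8, (2,3) g=4 f=8, (3,0) g=2 f=8, (4,0) g=1 f=8, (4,3) g=2 f=6, (5,1) g=1 f=8, (5,2) g=2 f=8]
step 3: expand (4,3) (f=6, h=4) → closed; open now [(2,1) g=2 f=8, (2,2) g=3 f=8, (2,3) g=4 f=8, (3,0) g=2 f=8, (4,0) g=1 f=8, (4,4) g=3 f=6, (5,1) g=1 f=8, (5,2) g=2 f=8, (5,3) g=3 f=8]
step 4: expand (4,4) (f=6, h=3) → closed; open now [(2,1) g=2 f=8, (2,2) g=3 f=8, (2,3) g=4 f=8, (3,0) g=2 f=8, (4,0) g=1 f=8, (5,1) g=1 f=8, (5,2) g=2 f=8, (5,3) g=3 f=8, (5,4) g=4 f=8]
step 5: expand (2,3) (f=8, h=4) → closed; open now [(1,3) g=5 f=10, (2,1) g=2 f=8, (2,2) g=3 f=8, (2,4) g=5 f=8, (3,0) g=2 f=8, (4,0) g=1 f=8, (5,1) g=1 f=8, (5,2) g=2 f=8, (5,3) g=3 f=8, (5,4) g=4 f=8]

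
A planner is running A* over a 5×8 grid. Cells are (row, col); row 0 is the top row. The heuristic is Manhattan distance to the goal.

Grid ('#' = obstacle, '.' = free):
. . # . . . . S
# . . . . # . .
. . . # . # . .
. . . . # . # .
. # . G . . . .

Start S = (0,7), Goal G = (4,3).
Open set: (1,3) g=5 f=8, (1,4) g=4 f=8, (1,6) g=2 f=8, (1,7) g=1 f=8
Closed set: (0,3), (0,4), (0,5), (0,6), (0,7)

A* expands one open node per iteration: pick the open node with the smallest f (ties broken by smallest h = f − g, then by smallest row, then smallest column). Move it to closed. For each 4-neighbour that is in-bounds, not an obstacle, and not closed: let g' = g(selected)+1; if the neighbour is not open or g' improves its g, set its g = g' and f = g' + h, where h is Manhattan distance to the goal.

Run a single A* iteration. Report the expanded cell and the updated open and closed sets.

expanded=(1,3); open=[(1,2) g=6 f=10, (1,4) g=4 f=8, (1,6) g=2 f=8, (1,7) g=1 f=8]; closed=[(0,3), (0,4), (0,5), (0,6), (0,7), (1,3)]

step 1: expand (1,3) (f=8, h=3) → closed; open now [(1,2) g=6 f=10, (1,4) g=4 f=8, (1,6) g=2 f=8, (1,7) g=1 f=8]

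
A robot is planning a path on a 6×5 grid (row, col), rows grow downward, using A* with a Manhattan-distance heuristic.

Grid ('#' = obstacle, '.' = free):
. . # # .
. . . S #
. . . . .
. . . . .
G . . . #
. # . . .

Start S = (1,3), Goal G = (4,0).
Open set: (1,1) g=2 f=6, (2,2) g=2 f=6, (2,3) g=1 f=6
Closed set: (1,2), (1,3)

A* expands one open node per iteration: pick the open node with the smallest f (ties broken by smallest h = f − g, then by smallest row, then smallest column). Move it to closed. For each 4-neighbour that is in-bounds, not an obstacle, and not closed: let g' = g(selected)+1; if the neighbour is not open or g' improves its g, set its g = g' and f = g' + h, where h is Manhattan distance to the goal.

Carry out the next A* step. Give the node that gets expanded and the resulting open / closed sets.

expanded=(1,1); open=[(0,1) g=3 f=8, (1,0) g=3 f=6, (2,1) g=3 f=6, (2,2) g=2 f=6, (2,3) g=1 f=6]; closed=[(1,1), (1,2), (1,3)]

step 1: expand (1,1) (f=6, h=4) → closed; open now [(0,1) g=3 f=8, (1,0) g=3 f=6, (2,1) g=3 f=6, (2,2) g=2 f=6, (2,3) g=1 f=6]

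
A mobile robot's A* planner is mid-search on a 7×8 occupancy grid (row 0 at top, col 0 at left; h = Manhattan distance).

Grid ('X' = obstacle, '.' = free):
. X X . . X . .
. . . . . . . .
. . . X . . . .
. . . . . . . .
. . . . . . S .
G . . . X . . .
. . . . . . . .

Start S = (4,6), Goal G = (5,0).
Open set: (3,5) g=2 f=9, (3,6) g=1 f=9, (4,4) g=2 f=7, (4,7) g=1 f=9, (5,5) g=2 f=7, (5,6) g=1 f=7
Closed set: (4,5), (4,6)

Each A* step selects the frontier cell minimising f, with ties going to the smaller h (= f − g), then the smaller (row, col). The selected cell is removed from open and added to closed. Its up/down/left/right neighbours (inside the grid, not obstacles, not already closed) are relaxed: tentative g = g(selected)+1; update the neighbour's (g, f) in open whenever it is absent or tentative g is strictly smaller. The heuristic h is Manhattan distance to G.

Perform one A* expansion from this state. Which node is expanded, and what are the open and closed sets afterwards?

expanded=(4,4); open=[(3,4) g=3 f=9, (3,5) g=2 f=9, (3,6) g=1 f=9, (4,3) g=3 f=7, (4,7) g=1 f=9, (5,5) g=2 f=7, (5,6) g=1 f=7]; closed=[(4,4), (4,5), (4,6)]

step 1: expand (4,4) (f=7, h=5) → closed; open now [(3,4) g=3 f=9, (3,5) g=2 f=9, (3,6) g=1 f=9, (4,3) g=3 f=7, (4,7) g=1 f=9, (5,5) g=2 f=7, (5,6) g=1 f=7]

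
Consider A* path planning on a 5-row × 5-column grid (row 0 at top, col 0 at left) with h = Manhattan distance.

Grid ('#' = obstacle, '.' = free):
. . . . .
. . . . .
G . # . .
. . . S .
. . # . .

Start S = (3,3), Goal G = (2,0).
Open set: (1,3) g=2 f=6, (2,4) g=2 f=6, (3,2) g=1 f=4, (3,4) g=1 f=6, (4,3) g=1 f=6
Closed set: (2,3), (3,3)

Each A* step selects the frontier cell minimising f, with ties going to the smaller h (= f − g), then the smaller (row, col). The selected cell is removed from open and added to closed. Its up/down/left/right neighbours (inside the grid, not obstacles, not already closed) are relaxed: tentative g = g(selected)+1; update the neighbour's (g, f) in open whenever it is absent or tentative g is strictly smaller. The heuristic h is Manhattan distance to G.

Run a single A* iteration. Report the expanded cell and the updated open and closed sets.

expanded=(3,2); open=[(1,3) g=2 f=6, (2,4) g=2 f=6, (3,1) g=2 f=4, (3,4) g=1 f=6, (4,3) g=1 f=6]; closed=[(2,3), (3,2), (3,3)]

step 1: expand (3,2) (f=4, h=3) → closed; open now [(1,3) g=2 f=6, (2,4) g=2 f=6, (3,1) g=2 f=4, (3,4) g=1 f=6, (4,3) g=1 f=6]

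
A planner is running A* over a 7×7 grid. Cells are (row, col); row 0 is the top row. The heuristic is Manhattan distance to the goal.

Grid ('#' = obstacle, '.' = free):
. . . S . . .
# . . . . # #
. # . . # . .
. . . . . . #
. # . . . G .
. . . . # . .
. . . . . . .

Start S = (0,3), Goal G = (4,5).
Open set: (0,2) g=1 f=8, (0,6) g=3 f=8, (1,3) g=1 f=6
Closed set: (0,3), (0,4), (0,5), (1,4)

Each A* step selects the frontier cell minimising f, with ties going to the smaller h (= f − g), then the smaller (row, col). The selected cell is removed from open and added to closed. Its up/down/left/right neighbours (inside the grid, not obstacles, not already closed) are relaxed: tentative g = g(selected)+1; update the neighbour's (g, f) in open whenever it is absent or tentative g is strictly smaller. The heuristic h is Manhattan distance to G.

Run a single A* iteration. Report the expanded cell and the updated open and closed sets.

expanded=(1,3); open=[(0,2) g=1 f=8, (0,6) g=3 f=8, (1,2) g=2 f=8, (2,3) g=2 f=6]; closed=[(0,3), (0,4), (0,5), (1,3), (1,4)]

step 1: expand (1,3) (f=6, h=5) → closed; open now [(0,2) g=1 f=8, (0,6) g=3 f=8, (1,2) g=2 f=8, (2,3) g=2 f=6]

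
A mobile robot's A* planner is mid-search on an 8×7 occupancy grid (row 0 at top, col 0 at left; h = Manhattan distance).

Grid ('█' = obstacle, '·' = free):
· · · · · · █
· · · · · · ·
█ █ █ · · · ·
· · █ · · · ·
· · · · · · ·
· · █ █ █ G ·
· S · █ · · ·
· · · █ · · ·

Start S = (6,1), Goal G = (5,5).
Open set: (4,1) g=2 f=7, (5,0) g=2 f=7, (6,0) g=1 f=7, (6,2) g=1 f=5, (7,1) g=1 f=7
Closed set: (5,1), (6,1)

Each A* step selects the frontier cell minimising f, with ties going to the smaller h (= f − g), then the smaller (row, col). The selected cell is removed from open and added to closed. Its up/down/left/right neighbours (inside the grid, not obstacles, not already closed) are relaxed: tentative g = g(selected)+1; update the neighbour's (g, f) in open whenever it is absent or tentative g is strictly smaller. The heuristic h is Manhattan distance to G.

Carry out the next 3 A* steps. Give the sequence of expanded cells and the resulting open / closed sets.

order=[(6,2) → (4,1) → (4,2)]; open=[(3,1) g=3 f=9, (4,0) g=3 f=9, (4,3) g=4 f=7, (5,0) g=2 f=7, (6,0) g=1 f=7, (7,1) g=1 f=7, (7,2) g=2 f=7]; closed=[(4,1), (4,2), (5,1), (6,1), (6,2)]

step 1: expand (6,2) (f=5, h=4) → closed; open now [(4,1) g=2 f=7, (5,0) g=2 f=7, (6,0) g=1 f=7, (7,1) g=1 f=7, (7,2) g=2 f=7]
step 2: expand (4,1) (f=7, h=5) → closed; open now [(3,1) g=3 f=9, (4,0) g=3 f=9, (4,2) g=3 f=7, (5,0) g=2 f=7, (6,0) g=1 f=7, (7,1) g=1 f=7, (7,2) g=2 f=7]
step 3: expand (4,2) (f=7, h=4) → closed; open now [(3,1) g=3 f=9, (4,0) g=3 f=9, (4,3) g=4 f=7, (5,0) g=2 f=7, (6,0) g=1 f=7, (7,1) g=1 f=7, (7,2) g=2 f=7]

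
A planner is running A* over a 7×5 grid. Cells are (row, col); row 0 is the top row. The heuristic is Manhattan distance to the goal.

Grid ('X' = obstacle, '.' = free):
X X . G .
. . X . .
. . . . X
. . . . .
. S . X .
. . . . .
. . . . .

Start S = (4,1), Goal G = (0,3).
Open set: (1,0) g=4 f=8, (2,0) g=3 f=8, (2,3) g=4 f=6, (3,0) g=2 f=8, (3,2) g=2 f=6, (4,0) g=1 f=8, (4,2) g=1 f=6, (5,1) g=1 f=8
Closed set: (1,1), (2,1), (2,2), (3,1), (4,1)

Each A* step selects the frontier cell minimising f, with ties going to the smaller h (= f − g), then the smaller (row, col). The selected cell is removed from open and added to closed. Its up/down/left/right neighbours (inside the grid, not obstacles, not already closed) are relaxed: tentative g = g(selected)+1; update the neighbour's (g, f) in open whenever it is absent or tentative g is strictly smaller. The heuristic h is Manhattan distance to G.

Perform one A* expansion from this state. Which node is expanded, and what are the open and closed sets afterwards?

step 1: expand (2,3) (f=6, h=2) → closed; open now [(1,0) g=4 f=8, (1,3) g=5 f=6, (2,0) g=3 f=8, (3,0) g=2 f=8, (3,2) g=2 f=6, (3,3) g=5 f=8, (4,0) g=1 f=8, (4,2) g=1 f=6, (5,1) g=1 f=8]

expanded=(2,3); open=[(1,0) g=4 f=8, (1,3) g=5 f=6, (2,0) g=3 f=8, (3,0) g=2 f=8, (3,2) g=2 f=6, (3,3) g=5 f=8, (4,0) g=1 f=8, (4,2) g=1 f=6, (5,1) g=1 f=8]; closed=[(1,1), (2,1), (2,2), (2,3), (3,1), (4,1)]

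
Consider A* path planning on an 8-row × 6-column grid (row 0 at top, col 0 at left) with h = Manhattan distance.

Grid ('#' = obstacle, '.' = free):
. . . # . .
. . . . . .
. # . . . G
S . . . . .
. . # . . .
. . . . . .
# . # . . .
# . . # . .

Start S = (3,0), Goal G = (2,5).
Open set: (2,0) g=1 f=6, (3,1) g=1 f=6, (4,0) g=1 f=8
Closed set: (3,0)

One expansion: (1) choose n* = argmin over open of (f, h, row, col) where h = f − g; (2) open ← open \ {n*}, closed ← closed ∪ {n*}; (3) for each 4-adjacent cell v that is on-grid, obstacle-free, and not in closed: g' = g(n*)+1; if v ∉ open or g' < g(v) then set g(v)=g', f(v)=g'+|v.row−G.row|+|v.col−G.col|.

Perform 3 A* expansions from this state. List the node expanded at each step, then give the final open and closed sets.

step 1: expand (2,0) (f=6, h=5) → closed; open now [(1,0) g=2 f=8, (3,1) g=1 f=6, (4,0) g=1 f=8]
step 2: expand (3,1) (f=6, h=5) → closed; open now [(1,0) g=2 f=8, (3,2) g=2 f=6, (4,0) g=1 f=8, (4,1) g=2 f=8]
step 3: expand (3,2) (f=6, h=4) → closed; open now [(1,0) g=2 f=8, (2,2) g=3 f=6, (3,3) g=3 f=6, (4,0) g=1 f=8, (4,1) g=2 f=8]

order=[(2,0) → (3,1) → (3,2)]; open=[(1,0) g=2 f=8, (2,2) g=3 f=6, (3,3) g=3 f=6, (4,0) g=1 f=8, (4,1) g=2 f=8]; closed=[(2,0), (3,0), (3,1), (3,2)]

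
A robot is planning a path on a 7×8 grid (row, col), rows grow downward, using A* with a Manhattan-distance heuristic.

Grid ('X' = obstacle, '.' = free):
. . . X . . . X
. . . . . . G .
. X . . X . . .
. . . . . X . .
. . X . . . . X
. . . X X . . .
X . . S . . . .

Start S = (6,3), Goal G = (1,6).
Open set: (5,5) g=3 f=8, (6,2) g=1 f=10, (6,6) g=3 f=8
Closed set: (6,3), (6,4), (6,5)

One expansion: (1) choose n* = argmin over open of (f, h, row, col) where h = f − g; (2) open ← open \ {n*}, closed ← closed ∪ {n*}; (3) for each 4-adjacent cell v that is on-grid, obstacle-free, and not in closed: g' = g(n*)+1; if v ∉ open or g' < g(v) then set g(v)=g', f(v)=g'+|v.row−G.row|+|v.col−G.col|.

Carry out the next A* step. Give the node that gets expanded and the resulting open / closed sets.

step 1: expand (5,5) (f=8, h=5) → closed; open now [(4,5) g=4 f=8, (5,6) g=4 f=8, (6,2) g=1 f=10, (6,6) g=3 f=8]

expanded=(5,5); open=[(4,5) g=4 f=8, (5,6) g=4 f=8, (6,2) g=1 f=10, (6,6) g=3 f=8]; closed=[(5,5), (6,3), (6,4), (6,5)]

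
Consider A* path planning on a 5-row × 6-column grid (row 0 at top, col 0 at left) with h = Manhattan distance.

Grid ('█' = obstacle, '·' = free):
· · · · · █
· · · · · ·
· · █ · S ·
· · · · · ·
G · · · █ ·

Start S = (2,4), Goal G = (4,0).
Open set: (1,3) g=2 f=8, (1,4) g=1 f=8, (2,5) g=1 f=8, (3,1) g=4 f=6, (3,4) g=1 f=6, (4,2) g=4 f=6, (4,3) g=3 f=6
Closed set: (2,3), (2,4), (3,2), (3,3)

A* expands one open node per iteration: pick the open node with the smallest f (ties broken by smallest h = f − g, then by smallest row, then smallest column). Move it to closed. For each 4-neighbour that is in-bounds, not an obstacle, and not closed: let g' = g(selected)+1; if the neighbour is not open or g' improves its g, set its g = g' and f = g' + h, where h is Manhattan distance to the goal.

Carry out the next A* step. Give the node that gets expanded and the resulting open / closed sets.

step 1: expand (3,1) (f=6, h=2) → closed; open now [(1,3) g=2 f=8, (1,4) g=1 f=8, (2,1) g=5 f=8, (2,5) g=1 f=8, (3,0) g=5 f=6, (3,4) g=1 f=6, (4,1) g=5 f=6, (4,2) g=4 f=6, (4,3) g=3 f=6]

expanded=(3,1); open=[(1,3) g=2 f=8, (1,4) g=1 f=8, (2,1) g=5 f=8, (2,5) g=1 f=8, (3,0) g=5 f=6, (3,4) g=1 f=6, (4,1) g=5 f=6, (4,2) g=4 f=6, (4,3) g=3 f=6]; closed=[(2,3), (2,4), (3,1), (3,2), (3,3)]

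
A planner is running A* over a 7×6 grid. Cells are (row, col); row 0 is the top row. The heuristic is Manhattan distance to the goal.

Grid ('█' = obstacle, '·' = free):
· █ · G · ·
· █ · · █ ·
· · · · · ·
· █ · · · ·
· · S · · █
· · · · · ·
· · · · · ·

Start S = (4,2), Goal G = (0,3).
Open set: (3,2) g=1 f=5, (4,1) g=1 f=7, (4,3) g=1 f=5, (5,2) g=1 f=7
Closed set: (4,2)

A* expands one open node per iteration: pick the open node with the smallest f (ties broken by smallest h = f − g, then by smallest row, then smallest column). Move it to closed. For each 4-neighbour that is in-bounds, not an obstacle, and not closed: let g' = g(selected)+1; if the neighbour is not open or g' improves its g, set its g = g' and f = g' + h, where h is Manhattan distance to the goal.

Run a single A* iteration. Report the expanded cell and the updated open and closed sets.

expanded=(3,2); open=[(2,2) g=2 f=5, (3,3) g=2 f=5, (4,1) g=1 f=7, (4,3) g=1 f=5, (5,2) g=1 f=7]; closed=[(3,2), (4,2)]

step 1: expand (3,2) (f=5, h=4) → closed; open now [(2,2) g=2 f=5, (3,3) g=2 f=5, (4,1) g=1 f=7, (4,3) g=1 f=5, (5,2) g=1 f=7]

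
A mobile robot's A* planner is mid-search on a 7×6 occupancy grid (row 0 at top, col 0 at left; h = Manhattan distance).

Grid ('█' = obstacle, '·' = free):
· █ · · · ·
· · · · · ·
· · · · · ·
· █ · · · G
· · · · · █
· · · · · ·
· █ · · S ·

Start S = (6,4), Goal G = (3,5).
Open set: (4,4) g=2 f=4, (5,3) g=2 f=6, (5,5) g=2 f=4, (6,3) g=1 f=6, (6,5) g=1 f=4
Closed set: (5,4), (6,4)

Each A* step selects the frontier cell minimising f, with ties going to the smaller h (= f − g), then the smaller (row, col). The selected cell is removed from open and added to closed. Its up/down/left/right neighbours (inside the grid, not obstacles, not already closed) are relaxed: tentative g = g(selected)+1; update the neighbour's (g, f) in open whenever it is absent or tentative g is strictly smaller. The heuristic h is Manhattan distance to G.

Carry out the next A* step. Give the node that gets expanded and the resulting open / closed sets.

expanded=(4,4); open=[(3,4) g=3 f=4, (4,3) g=3 f=6, (5,3) g=2 f=6, (5,5) g=2 f=4, (6,3) g=1 f=6, (6,5) g=1 f=4]; closed=[(4,4), (5,4), (6,4)]

step 1: expand (4,4) (f=4, h=2) → closed; open now [(3,4) g=3 f=4, (4,3) g=3 f=6, (5,3) g=2 f=6, (5,5) g=2 f=4, (6,3) g=1 f=6, (6,5) g=1 f=4]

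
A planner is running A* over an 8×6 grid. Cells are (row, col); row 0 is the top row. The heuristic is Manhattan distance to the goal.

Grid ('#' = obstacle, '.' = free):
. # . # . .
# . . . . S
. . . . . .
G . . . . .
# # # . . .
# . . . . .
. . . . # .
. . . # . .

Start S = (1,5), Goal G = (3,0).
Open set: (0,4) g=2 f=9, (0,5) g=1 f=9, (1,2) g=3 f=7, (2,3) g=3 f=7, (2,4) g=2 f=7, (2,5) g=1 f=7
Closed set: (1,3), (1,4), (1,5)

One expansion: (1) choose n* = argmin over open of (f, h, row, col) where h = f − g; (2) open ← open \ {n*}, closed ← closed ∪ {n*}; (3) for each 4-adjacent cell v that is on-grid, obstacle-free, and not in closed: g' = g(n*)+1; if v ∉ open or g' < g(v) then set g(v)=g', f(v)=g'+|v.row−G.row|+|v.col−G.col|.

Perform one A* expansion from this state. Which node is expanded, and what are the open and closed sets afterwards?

step 1: expand (1,2) (f=7, h=4) → closed; open now [(0,2) g=4 f=9, (0,4) g=2 f=9, (0,5) g=1 f=9, (1,1) g=4 f=7, (2,2) g=4 f=7, (2,3) g=3 f=7, (2,4) g=2 f=7, (2,5) g=1 f=7]

expanded=(1,2); open=[(0,2) g=4 f=9, (0,4) g=2 f=9, (0,5) g=1 f=9, (1,1) g=4 f=7, (2,2) g=4 f=7, (2,3) g=3 f=7, (2,4) g=2 f=7, (2,5) g=1 f=7]; closed=[(1,2), (1,3), (1,4), (1,5)]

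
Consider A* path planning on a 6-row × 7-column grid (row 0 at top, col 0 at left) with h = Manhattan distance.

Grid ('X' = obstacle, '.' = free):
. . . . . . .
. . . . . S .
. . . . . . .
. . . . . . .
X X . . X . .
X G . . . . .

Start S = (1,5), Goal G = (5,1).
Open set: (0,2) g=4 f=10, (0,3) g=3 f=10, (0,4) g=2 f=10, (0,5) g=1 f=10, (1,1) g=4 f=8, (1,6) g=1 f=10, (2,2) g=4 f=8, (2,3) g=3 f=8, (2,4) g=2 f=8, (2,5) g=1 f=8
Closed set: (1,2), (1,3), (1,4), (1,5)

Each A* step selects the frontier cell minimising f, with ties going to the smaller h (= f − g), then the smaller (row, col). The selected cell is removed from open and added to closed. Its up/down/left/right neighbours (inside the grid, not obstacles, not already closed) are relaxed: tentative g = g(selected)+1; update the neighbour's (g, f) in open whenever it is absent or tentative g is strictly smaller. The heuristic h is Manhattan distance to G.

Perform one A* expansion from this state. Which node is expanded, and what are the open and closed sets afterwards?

step 1: expand (1,1) (f=8, h=4) → closed; open now [(0,1) g=5 f=10, (0,2) g=4 f=10, (0,3) g=3 f=10, (0,4) g=2 f=10, (0,5) g=1 f=10, (1,0) g=5 f=10, (1,6) g=1 f=10, (2,1) g=5 f=8, (2,2) g=4 f=8, (2,3) g=3 f=8, (2,4) g=2 f=8, (2,5) g=1 f=8]

expanded=(1,1); open=[(0,1) g=5 f=10, (0,2) g=4 f=10, (0,3) g=3 f=10, (0,4) g=2 f=10, (0,5) g=1 f=10, (1,0) g=5 f=10, (1,6) g=1 f=10, (2,1) g=5 f=8, (2,2) g=4 f=8, (2,3) g=3 f=8, (2,4) g=2 f=8, (2,5) g=1 f=8]; closed=[(1,1), (1,2), (1,3), (1,4), (1,5)]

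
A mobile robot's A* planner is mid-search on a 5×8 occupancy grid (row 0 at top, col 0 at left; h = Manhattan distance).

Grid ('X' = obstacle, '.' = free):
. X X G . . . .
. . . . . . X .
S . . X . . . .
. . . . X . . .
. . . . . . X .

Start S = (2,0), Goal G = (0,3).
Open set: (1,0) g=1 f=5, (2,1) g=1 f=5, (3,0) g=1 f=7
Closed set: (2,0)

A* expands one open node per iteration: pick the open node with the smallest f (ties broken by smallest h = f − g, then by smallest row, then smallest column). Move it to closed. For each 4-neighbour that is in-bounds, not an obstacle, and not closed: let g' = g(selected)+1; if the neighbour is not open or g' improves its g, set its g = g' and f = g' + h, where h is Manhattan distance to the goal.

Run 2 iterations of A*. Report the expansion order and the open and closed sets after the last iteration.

order=[(1,0) → (0,0)]; open=[(1,1) g=2 f=5, (2,1) g=1 f=5, (3,0) g=1 f=7]; closed=[(0,0), (1,0), (2,0)]

step 1: expand (1,0) (f=5, h=4) → closed; open now [(0,0) g=2 f=5, (1,1) g=2 f=5, (2,1) g=1 f=5, (3,0) g=1 f=7]
step 2: expand (0,0) (f=5, h=3) → closed; open now [(1,1) g=2 f=5, (2,1) g=1 f=5, (3,0) g=1 f=7]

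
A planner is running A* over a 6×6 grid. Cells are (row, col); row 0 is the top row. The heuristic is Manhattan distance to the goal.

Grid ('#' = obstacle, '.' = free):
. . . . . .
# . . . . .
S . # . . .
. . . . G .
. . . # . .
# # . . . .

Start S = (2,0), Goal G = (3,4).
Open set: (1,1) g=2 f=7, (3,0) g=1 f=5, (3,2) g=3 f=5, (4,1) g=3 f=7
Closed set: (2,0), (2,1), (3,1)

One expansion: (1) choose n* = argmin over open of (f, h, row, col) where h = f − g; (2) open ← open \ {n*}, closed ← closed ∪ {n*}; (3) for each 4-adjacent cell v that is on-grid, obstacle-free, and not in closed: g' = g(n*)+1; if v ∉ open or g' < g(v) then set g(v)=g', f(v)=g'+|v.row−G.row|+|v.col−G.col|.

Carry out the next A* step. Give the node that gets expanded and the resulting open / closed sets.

expanded=(3,2); open=[(1,1) g=2 f=7, (3,0) g=1 f=5, (3,3) g=4 f=5, (4,1) g=3 f=7, (4,2) g=4 f=7]; closed=[(2,0), (2,1), (3,1), (3,2)]

step 1: expand (3,2) (f=5, h=2) → closed; open now [(1,1) g=2 f=7, (3,0) g=1 f=5, (3,3) g=4 f=5, (4,1) g=3 f=7, (4,2) g=4 f=7]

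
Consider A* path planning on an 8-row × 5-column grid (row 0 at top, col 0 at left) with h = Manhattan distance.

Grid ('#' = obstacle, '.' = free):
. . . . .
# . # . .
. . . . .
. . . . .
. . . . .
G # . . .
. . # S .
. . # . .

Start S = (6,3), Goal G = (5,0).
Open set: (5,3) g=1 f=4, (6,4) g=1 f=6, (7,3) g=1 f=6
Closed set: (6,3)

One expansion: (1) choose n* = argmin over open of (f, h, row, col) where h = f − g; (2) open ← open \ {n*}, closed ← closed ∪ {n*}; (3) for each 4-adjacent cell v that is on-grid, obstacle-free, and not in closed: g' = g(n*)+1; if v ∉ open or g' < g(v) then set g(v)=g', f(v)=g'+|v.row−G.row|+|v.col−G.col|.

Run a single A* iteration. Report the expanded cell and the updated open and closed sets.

step 1: expand (5,3) (f=4, h=3) → closed; open now [(4,3) g=2 f=6, (5,2) g=2 f=4, (5,4) g=2 f=6, (6,4) g=1 f=6, (7,3) g=1 f=6]

expanded=(5,3); open=[(4,3) g=2 f=6, (5,2) g=2 f=4, (5,4) g=2 f=6, (6,4) g=1 f=6, (7,3) g=1 f=6]; closed=[(5,3), (6,3)]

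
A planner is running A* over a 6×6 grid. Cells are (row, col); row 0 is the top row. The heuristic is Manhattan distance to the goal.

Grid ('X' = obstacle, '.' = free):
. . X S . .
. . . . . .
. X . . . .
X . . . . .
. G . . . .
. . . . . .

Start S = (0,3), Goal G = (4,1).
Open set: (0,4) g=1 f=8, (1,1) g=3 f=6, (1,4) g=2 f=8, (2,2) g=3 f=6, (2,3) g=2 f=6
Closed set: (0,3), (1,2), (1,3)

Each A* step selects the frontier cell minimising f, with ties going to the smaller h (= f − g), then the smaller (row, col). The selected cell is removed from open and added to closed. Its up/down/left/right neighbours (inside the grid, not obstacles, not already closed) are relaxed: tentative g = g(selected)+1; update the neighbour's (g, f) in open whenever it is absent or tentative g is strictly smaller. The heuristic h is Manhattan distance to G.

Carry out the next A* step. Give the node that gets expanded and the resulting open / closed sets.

expanded=(1,1); open=[(0,1) g=4 f=8, (0,4) g=1 f=8, (1,0) g=4 f=8, (1,4) g=2 f=8, (2,2) g=3 f=6, (2,3) g=2 f=6]; closed=[(0,3), (1,1), (1,2), (1,3)]

step 1: expand (1,1) (f=6, h=3) → closed; open now [(0,1) g=4 f=8, (0,4) g=1 f=8, (1,0) g=4 f=8, (1,4) g=2 f=8, (2,2) g=3 f=6, (2,3) g=2 f=6]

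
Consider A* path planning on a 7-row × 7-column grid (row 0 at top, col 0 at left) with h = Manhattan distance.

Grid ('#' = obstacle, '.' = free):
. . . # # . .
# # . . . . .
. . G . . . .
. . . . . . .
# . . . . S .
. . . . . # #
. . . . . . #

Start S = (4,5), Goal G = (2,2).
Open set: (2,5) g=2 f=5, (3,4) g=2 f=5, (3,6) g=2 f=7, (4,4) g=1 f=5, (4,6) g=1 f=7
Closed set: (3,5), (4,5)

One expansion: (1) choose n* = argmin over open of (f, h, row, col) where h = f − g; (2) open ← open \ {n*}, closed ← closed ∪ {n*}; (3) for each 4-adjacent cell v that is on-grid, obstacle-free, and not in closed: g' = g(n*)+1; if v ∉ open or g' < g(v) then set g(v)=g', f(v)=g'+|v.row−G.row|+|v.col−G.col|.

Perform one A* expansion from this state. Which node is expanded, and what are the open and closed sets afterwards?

expanded=(2,5); open=[(1,5) g=3 f=7, (2,4) g=3 f=5, (2,6) g=3 f=7, (3,4) g=2 f=5, (3,6) g=2 f=7, (4,4) g=1 f=5, (4,6) g=1 f=7]; closed=[(2,5), (3,5), (4,5)]

step 1: expand (2,5) (f=5, h=3) → closed; open now [(1,5) g=3 f=7, (2,4) g=3 f=5, (2,6) g=3 f=7, (3,4) g=2 f=5, (3,6) g=2 f=7, (4,4) g=1 f=5, (4,6) g=1 f=7]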